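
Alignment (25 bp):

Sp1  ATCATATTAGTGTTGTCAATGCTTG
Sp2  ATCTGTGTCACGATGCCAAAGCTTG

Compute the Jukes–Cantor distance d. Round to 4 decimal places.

The sequences differ at 10 of 25 sites (4, 5, 6, 7, 9, 10, 11, 13, 16, 20), so p = 10/25 = 0.4.
d = −(3/4) ln(1 − 4p/3) = −0.75 ln(1 − 0.533333) = −0.75 ln(0.466667)
  = −0.75 × (-0.762139) = 0.571604 substitutions/site.

0.5716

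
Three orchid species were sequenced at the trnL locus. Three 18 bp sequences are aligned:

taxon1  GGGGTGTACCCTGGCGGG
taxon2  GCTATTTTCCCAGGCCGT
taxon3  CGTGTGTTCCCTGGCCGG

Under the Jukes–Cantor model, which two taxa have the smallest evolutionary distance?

taxon1 and taxon3

taxon1–taxon2: 8/18 differ, p = 0.444, d = 0.673.
taxon1–taxon3: 4/18 differ, p = 0.222, d = 0.264.
taxon2–taxon3: 6/18 differ, p = 0.333, d = 0.441.
The smallest distance is between taxon1 and taxon3.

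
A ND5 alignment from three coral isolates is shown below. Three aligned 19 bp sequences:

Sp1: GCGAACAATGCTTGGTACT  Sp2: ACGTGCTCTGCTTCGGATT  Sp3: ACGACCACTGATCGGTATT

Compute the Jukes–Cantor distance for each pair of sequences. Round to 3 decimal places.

Sp1–Sp2: 8/19 sites differ → p ≈ 0.421053, d = −0.75 ln(1 − 0.561404) = 0.618132 ≈ 0.618.
Sp1–Sp3: 6/19 sites differ → p ≈ 0.315789, d = −0.75 ln(1 − 0.421052) = 0.409907 ≈ 0.410.
Sp2–Sp3: 7/19 sites differ → p ≈ 0.368421, d = −0.75 ln(1 − 0.491228) = 0.506816 ≈ 0.507.

d(Sp1,Sp2) = 0.618, d(Sp1,Sp3) = 0.410, d(Sp2,Sp3) = 0.507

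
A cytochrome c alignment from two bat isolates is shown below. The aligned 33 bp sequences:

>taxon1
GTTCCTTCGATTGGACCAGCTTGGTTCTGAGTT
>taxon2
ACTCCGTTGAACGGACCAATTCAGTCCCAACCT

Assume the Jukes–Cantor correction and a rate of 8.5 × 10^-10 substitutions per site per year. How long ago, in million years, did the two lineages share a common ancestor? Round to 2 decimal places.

410.98

The sequences differ at 15 of 33 sites, so p = 15/33 ≈ 0.454545.
d = −(3/4) ln(1 − 4p/3) = −0.75 ln(1 − 0.60606) = −0.75 ln(0.39394)
  = −0.75 × (-0.931557) = 0.698668 substitutions/site.
Under a molecular clock d = 2μt, so t = d/(2μ) = 0.698668 / (2 × 8.5 × 10^-10) = 410.98 million years.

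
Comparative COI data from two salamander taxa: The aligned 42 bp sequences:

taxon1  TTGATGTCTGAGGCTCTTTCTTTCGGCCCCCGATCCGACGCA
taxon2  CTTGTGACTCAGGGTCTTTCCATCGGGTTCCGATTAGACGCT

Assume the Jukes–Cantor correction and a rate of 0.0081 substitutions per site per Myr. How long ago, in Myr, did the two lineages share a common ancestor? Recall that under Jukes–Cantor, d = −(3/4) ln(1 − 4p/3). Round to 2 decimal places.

27.21

The sequences differ at 14 of 42 sites, so p = 14/42 ≈ 0.333333.
d = −(3/4) ln(1 − 4p/3) = −0.75 ln(1 − 0.444444) = −0.75 ln(0.555556)
  = −0.75 × (-0.587786) = 0.440840 substitutions/site.
Under a molecular clock d = 2μt, so t = d/(2μ) = 0.440840 / (2 × 0.0081) = 27.21 Myr.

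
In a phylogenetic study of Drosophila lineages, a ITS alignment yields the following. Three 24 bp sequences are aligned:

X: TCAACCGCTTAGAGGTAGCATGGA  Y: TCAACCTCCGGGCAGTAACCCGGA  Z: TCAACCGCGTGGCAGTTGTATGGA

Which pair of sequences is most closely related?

X–Y: 9/24 differ, p = 0.375, d = 0.520.
X–Z: 6/24 differ, p = 0.250, d = 0.304.
Y–Z: 8/24 differ, p = 0.333, d = 0.441.
The smallest distance is between X and Z.

X and Z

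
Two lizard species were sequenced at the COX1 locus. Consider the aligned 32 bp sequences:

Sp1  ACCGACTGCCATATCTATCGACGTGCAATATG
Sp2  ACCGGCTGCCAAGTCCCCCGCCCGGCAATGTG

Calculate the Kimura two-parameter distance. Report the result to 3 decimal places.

0.410

Of 32 sites, 5 differences are transitions and 5 are transversions, so P = 5/32 = 0.15625 and Q = 5/32 = 0.15625.
Under the Kimura two-parameter model, d = −½ ln(1 − 2P − Q) − ¼ ln(1 − 2Q).
1 − 2P − Q = 0.53125, giving −½ ln(0.53125) = 0.316261.
1 − 2Q = 0.6875, giving −¼ ln(0.6875) = 0.093673.
d = 0.316261 + 0.093673 = 0.409934.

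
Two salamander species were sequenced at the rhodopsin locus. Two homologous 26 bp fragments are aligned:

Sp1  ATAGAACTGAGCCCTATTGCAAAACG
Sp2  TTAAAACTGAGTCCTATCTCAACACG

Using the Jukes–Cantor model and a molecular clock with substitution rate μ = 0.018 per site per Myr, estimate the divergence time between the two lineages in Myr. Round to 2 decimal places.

The sequences differ at 6 of 26 sites (1, 4, 12, 18, 19, 23), so p = 6/26 ≈ 0.230769.
d = −(3/4) ln(1 − 4p/3) = −0.75 ln(1 − 0.307692) = −0.75 ln(0.692308)
  = −0.75 × (-0.367724) = 0.275793 substitutions/site.
Under a molecular clock d = 2μt, so t = d/(2μ) = 0.275793 / (2 × 0.018) = 7.66 Myr.

7.66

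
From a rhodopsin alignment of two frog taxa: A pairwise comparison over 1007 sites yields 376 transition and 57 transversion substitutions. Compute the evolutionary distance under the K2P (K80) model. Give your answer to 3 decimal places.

0.843

P = 376/1007 ≈ 0.373386 and Q = 57/1007 ≈ 0.056604.
Under the Kimura two-parameter model, d = −½ ln(1 − 2P − Q) − ¼ ln(1 − 2Q).
1 − 2P − Q = 0.196624, giving −½ ln(0.196624) = 0.813231.
1 − 2Q = 0.886792, giving −¼ ln(0.886792) = 0.030036.
d = 0.813231 + 0.030036 = 0.843267.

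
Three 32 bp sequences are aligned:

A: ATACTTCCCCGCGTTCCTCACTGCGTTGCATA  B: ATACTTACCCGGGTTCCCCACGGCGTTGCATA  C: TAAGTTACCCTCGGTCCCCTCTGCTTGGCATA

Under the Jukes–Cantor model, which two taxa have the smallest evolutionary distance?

A–B: 4/32 differ, p = 0.125, d = 0.137.
A–C: 10/32 differ, p = 0.313, d = 0.404.
B–C: 10/32 differ, p = 0.313, d = 0.404.
The smallest distance is between A and B.

A and B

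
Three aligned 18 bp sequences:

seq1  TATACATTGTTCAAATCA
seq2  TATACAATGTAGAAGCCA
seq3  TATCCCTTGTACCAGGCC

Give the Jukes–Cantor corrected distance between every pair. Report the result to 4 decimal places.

d(seq1,seq2) = 0.3470, d(seq1,seq3) = 0.5482, d(seq2,seq3) = 0.5482

seq1–seq2: 5/18 sites differ → p ≈ 0.277778, d = −0.75 ln(1 − 0.370371) = 0.346968 ≈ 0.3470.
seq1–seq3: 7/18 sites differ → p ≈ 0.388889, d = −0.75 ln(1 − 0.518519) = 0.548166 ≈ 0.5482.
seq2–seq3: 7/18 sites differ → p ≈ 0.388889, d = −0.75 ln(1 − 0.518519) = 0.548166 ≈ 0.5482.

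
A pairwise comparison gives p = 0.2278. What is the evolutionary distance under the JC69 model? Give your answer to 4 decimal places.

0.2715

d = −(3/4) ln(1 − 4p/3) = −0.75 ln(1 − 0.303733) = −0.75 ln(0.696267)
  = −0.75 × (-0.362022) = 0.271517 substitutions/site.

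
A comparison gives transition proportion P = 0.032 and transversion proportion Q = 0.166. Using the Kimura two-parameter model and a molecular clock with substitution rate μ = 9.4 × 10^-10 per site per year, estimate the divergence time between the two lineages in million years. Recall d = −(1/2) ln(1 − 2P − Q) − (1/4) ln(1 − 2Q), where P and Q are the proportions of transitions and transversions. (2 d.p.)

123.16

Under the Kimura two-parameter model, d = −½ ln(1 − 2P − Q) − ¼ ln(1 − 2Q).
1 − 2P − Q = 0.77, giving −½ ln(0.77) = 0.130682.
1 − 2Q = 0.668, giving −¼ ln(0.668) = 0.100867.
d = 0.130682 + 0.100867 = 0.231549.
Under a molecular clock d = 2μt, so t = d/(2μ) = 0.231549 / (2 × 9.4 × 10^-10) = 123.16 million years.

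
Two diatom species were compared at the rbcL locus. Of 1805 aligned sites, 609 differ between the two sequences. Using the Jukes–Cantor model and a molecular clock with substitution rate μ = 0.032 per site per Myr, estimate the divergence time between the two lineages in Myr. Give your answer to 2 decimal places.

p = 609/1805 ≈ 0.337396.
d = −(3/4) ln(1 − 4p/3) = −0.75 ln(1 − 0.449861) = −0.75 ln(0.550139)
  = −0.75 × (-0.597584) = 0.448188 substitutions/site.
Under a molecular clock d = 2μt, so t = d/(2μ) = 0.448188 / (2 × 0.032) = 7.00 Myr.

7.00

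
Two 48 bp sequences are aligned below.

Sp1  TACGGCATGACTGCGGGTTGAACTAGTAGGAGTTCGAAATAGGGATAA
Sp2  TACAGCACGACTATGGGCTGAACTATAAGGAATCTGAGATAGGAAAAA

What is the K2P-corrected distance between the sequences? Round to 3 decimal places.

0.360

Of 48 sites, 10 differences are transitions and 3 are transversions, so P = 10/48 ≈ 0.208333 and Q = 3/48 = 0.0625.
Under the Kimura two-parameter model, d = −½ ln(1 − 2P − Q) − ¼ ln(1 − 2Q).
1 − 2P − Q = 0.520834, giving −½ ln(0.520834) = 0.326162.
1 − 2Q = 0.875, giving −¼ ln(0.875) = 0.033383.
d = 0.326162 + 0.033383 = 0.359545.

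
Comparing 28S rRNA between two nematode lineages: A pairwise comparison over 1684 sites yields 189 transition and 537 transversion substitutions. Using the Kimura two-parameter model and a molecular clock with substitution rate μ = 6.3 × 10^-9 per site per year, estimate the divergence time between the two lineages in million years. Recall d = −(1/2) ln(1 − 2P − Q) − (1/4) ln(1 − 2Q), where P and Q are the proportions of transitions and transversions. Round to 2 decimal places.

P = 189/1684 ≈ 0.112233 and Q = 537/1684 ≈ 0.318884.
Under the Kimura two-parameter model, d = −½ ln(1 − 2P − Q) − ¼ ln(1 − 2Q).
1 − 2P − Q = 0.45665, giving −½ ln(0.45665) = 0.391919.
1 − 2Q = 0.362232, giving −¼ ln(0.362232) = 0.253868.
d = 0.391919 + 0.253868 = 0.645787.
Under a molecular clock d = 2μt, so t = d/(2μ) = 0.645787 / (2 × 6.3 × 10^-9) = 51.25 million years.

51.25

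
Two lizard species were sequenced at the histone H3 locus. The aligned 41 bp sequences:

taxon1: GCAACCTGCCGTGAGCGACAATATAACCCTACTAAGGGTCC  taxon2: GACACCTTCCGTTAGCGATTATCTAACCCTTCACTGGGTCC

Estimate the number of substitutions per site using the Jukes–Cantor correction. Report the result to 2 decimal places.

The sequences differ at 11 of 41 sites, so p = 11/41 ≈ 0.268293.
d = −(3/4) ln(1 − 4p/3) = −0.75 ln(1 − 0.357724) = −0.75 ln(0.642276)
  = −0.75 × (-0.442737) = 0.332053 substitutions/site.

0.33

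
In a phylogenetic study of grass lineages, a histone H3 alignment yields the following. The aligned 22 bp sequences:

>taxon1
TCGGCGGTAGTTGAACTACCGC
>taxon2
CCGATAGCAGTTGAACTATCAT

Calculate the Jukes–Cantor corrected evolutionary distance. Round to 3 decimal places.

0.497

The sequences differ at 8 of 22 sites (1, 4, 5, 6, 8, 19, 21, 22), so p = 8/22 ≈ 0.363636.
d = −(3/4) ln(1 − 4p/3) = −0.75 ln(1 − 0.484848) = −0.75 ln(0.515152)
  = −0.75 × (-0.663293) = 0.497470 substitutions/site.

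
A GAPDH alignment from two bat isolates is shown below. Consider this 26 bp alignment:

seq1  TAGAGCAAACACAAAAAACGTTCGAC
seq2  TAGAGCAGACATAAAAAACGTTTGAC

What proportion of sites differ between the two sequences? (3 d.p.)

The sequences differ at 3 of 26 positions (sites 8, 12, 23).
p = 3/26 = 0.115384… ≈ 0.115 (to 3 d.p.).

0.115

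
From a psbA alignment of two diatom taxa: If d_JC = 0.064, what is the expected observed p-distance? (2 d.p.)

0.06

p = (3/4)(1 − e^(−4d/3)) = 0.75 × (1 − e^(-0.085333)) = 0.75 × (1 − 0.918206) = 0.061346.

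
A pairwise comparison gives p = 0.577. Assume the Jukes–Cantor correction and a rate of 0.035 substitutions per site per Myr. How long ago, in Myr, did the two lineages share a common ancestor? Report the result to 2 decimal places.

15.72

d = −(3/4) ln(1 − 4p/3) = −0.75 ln(1 − 0.769333) = −0.75 ln(0.230667)
  = −0.75 × (-1.466780) = 1.100085 substitutions/site.
Under a molecular clock d = 2μt, so t = d/(2μ) = 1.100085 / (2 × 0.035) = 15.72 Myr.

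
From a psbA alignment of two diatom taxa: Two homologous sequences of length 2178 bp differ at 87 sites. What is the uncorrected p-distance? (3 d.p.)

p = 87/2178 = 0.039944… ≈ 0.040 (to 3 d.p.).

0.040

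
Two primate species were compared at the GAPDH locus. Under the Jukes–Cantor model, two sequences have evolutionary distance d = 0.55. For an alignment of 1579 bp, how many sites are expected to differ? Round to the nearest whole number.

615

Invert JC69: p = (3/4)(1 − e^(−4d/3)) = 0.75 × (1 − e^(-0.733333)) = 0.75 × (1 − 0.480305) = 0.389771.
Expected differing sites = pL ≈ 0.389771 × 1579 = 615.448409 ≈ 615.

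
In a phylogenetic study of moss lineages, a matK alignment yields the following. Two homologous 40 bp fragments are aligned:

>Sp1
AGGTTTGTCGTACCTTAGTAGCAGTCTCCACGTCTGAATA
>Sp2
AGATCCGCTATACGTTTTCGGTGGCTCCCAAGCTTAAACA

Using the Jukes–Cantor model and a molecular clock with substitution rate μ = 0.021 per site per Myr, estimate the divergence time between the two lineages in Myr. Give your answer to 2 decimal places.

21.50

The sequences differ at 21 of 40 sites, so p = 21/40 = 0.525.
d = −(3/4) ln(1 − 4p/3) = −0.75 ln(1 − 0.7) = −0.75 ln(0.3)
  = −0.75 × (-1.203973) = 0.902980 substitutions/site.
Under a molecular clock d = 2μt, so t = d/(2μ) = 0.902980 / (2 × 0.021) = 21.50 Myr.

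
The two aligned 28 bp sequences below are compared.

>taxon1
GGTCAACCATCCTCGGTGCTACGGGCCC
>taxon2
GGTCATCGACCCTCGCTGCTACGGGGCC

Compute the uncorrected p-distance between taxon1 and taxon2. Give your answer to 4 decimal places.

The sequences differ at 5 of 28 positions (sites 6, 8, 10, 16, 26).
p = 5/28 = 0.178571… ≈ 0.1786 (to 4 d.p.).

0.1786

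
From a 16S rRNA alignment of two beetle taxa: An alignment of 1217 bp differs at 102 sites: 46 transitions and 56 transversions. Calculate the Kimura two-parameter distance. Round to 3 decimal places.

P = 46/1217 ≈ 0.037798 and Q = 56/1217 ≈ 0.046015.
Under the Kimura two-parameter model, d = −½ ln(1 − 2P − Q) − ¼ ln(1 − 2Q).
1 − 2P − Q = 0.878389, giving −½ ln(0.878389) = 0.064833.
1 − 2Q = 0.90797, giving −¼ ln(0.90797) = 0.024136.
d = 0.064833 + 0.024136 = 0.088969.

0.089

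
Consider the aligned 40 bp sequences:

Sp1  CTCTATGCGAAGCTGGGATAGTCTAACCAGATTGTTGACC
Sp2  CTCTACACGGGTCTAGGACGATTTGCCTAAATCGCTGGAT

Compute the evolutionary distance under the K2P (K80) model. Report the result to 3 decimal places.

1.080

Of 40 sites, 16 differences are transitions and 3 are transversions, so P = 16/40 = 0.4 and Q = 3/40 = 0.075.
Under the Kimura two-parameter model, d = −½ ln(1 − 2P − Q) − ¼ ln(1 − 2Q).
1 − 2P − Q = 0.125, giving −½ ln(0.125) = 1.039721.
1 − 2Q = 0.85, giving −¼ ln(0.85) = 0.040630.
d = 1.039721 + 0.040630 = 1.080351.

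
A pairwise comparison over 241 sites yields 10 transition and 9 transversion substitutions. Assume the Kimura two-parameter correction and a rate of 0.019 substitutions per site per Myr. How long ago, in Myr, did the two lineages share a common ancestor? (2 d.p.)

2.20

P = 10/241 ≈ 0.041494 and Q = 9/241 ≈ 0.037344.
Under the Kimura two-parameter model, d = −½ ln(1 − 2P − Q) − ¼ ln(1 − 2Q).
1 − 2P − Q = 0.879668, giving −½ ln(0.879668) = 0.064105.
1 − 2Q = 0.925312, giving −¼ ln(0.925312) = 0.019406.
d = 0.064105 + 0.019406 = 0.083511.
Under a molecular clock d = 2μt, so t = d/(2μ) = 0.083511 / (2 × 0.019) = 2.20 Myr.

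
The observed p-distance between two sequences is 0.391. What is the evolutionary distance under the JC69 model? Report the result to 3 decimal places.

d = −(3/4) ln(1 − 4p/3) = −0.75 ln(1 − 0.521333) = −0.75 ln(0.478667)
  = −0.75 × (-0.736750) = 0.552563 substitutions/site.

0.553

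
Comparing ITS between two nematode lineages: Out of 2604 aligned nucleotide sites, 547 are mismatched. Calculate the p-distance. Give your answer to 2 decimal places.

p = 547/2604 = 0.210061… ≈ 0.21 (to 2 d.p.).

0.21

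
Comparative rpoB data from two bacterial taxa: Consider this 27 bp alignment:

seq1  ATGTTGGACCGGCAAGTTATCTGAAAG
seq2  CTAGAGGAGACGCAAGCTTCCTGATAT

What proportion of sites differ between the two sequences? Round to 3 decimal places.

The sequences differ at 12 of 27 positions.
p = 12/27 = 0.444444… ≈ 0.444 (to 3 d.p.).

0.444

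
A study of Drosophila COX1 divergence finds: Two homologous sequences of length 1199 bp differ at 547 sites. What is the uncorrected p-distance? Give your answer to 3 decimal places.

0.456

p = 547/1199 = 0.456213… ≈ 0.456 (to 3 d.p.).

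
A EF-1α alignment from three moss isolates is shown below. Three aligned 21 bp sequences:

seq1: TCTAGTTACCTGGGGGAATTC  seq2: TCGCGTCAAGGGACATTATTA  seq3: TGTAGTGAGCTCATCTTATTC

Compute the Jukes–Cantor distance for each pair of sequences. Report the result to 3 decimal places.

seq1–seq2: 12/21 sites differ → p ≈ 0.571429, d = −0.75 ln(1 − 0.761905) = 1.076314 ≈ 1.076.
seq1–seq3: 9/21 sites differ → p ≈ 0.428571, d = −0.75 ln(1 − 0.571428) = 0.635472 ≈ 0.635.
seq2–seq3: 11/21 sites differ → p ≈ 0.52381, d = −0.75 ln(1 − 0.698413) = 0.899023 ≈ 0.899.

d(seq1,seq2) = 1.076, d(seq1,seq3) = 0.635, d(seq2,seq3) = 0.899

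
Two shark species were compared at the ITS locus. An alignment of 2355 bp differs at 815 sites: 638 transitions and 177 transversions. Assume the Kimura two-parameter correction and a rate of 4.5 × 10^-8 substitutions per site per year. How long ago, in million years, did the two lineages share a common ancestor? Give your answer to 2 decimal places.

P = 638/2355 ≈ 0.270913 and Q = 177/2355 ≈ 0.075159.
Under the Kimura two-parameter model, d = −½ ln(1 − 2P − Q) − ¼ ln(1 − 2Q).
1 − 2P − Q = 0.383015, giving −½ ln(0.383015) = 0.479841.
1 − 2Q = 0.849682, giving −¼ ln(0.849682) = 0.040723.
d = 0.479841 + 0.040723 = 0.520564.
Under a molecular clock d = 2μt, so t = d/(2μ) = 0.520564 / (2 × 4.5 × 10^-8) = 5.78 million years.

5.78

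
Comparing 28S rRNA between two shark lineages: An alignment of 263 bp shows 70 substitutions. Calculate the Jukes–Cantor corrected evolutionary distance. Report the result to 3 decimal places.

p = 70/263 ≈ 0.26616.
d = −(3/4) ln(1 − 4p/3) = −0.75 ln(1 − 0.35488) = −0.75 ln(0.64512)
  = −0.75 × (-0.438319) = 0.328739 substitutions/site.

0.329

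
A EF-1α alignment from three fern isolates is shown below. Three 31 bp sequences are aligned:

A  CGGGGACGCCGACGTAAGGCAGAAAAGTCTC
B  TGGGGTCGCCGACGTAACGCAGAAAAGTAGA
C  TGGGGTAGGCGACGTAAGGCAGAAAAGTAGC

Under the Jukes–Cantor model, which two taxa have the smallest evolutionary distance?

B and C

A–B: 6/31 differ, p = 0.194, d = 0.224.
A–C: 6/31 differ, p = 0.194, d = 0.224.
B–C: 4/31 differ, p = 0.129, d = 0.142.
The smallest distance is between B and C.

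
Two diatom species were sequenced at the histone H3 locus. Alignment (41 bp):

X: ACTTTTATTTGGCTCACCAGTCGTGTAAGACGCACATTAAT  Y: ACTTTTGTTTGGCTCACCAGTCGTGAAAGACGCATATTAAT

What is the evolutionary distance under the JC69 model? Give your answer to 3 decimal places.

0.077

The sequences differ at 3 of 41 sites (7, 26, 35), so p = 3/41 ≈ 0.073171.
d = −(3/4) ln(1 − 4p/3) = −0.75 ln(1 − 0.097561) = −0.75 ln(0.902439)
  = −0.75 × (-0.102654) = 0.076991 substitutions/site.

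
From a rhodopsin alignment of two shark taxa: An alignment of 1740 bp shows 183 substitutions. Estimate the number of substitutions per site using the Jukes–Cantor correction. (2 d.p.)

0.11

p = 183/1740 ≈ 0.105172.
d = −(3/4) ln(1 − 4p/3) = −0.75 ln(1 − 0.140229) = −0.75 ln(0.859771)
  = −0.75 × (-0.151089) = 0.113317 substitutions/site.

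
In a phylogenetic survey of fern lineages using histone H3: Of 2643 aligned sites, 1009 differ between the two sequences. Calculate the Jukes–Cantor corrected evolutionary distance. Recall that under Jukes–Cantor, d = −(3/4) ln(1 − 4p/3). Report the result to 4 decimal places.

p = 1009/2643 ≈ 0.381763.
d = −(3/4) ln(1 − 4p/3) = −0.75 ln(1 − 0.509017) = −0.75 ln(0.490983)
  = −0.75 × (-0.711346) = 0.533510 substitutions/site.

0.5335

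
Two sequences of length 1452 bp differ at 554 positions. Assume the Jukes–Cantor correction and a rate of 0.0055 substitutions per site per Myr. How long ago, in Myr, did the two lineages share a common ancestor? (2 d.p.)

p = 554/1452 ≈ 0.381543.
d = −(3/4) ln(1 − 4p/3) = −0.75 ln(1 − 0.508724) = −0.75 ln(0.491276)
  = −0.75 × (-0.710749) = 0.533062 substitutions/site.
Under a molecular clock d = 2μt, so t = d/(2μ) = 0.533062 / (2 × 0.0055) = 48.46 Myr.

48.46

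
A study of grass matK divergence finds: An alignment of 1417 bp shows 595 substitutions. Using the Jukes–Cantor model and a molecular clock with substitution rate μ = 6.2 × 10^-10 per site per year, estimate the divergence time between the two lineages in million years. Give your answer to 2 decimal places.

p = 595/1417 ≈ 0.419901.
d = −(3/4) ln(1 − 4p/3) = −0.75 ln(1 − 0.559868) = −0.75 ln(0.440132)
  = −0.75 × (-0.820681) = 0.615511 substitutions/site.
Under a molecular clock d = 2μt, so t = d/(2μ) = 0.615511 / (2 × 6.2 × 10^-10) = 496.38 million years.

496.38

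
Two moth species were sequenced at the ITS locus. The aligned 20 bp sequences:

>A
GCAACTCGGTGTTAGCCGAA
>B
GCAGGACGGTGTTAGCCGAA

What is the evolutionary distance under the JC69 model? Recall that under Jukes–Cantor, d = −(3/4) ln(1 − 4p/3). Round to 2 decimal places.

0.17

The sequences differ at 3 of 20 sites (4, 5, 6), so p = 3/20 = 0.15.
d = −(3/4) ln(1 − 4p/3) = −0.75 ln(1 − 0.2) = −0.75 ln(0.8)
  = −0.75 × (-0.223144) = 0.167358 substitutions/site.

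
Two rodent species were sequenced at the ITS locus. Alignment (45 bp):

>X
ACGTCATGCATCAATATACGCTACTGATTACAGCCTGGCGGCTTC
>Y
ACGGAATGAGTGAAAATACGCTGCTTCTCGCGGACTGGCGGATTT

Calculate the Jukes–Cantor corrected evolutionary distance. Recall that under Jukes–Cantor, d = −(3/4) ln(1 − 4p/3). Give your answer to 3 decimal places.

0.441

The sequences differ at 15 of 45 sites, so p = 15/45 ≈ 0.333333.
d = −(3/4) ln(1 − 4p/3) = −0.75 ln(1 − 0.444444) = −0.75 ln(0.555556)
  = −0.75 × (-0.587786) = 0.440840 substitutions/site.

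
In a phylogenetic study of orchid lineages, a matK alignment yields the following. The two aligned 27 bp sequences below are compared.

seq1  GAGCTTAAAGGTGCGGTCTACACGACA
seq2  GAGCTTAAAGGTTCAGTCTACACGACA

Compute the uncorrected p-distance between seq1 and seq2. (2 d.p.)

0.07

The sequences differ at 2 of 27 positions (sites 13, 15).
p = 2/27 = 0.074074… ≈ 0.07 (to 2 d.p.).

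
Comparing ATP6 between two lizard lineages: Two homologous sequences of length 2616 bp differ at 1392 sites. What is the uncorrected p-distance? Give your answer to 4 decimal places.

0.5321

p = 1392/2616 = 0.532110… ≈ 0.5321 (to 4 d.p.).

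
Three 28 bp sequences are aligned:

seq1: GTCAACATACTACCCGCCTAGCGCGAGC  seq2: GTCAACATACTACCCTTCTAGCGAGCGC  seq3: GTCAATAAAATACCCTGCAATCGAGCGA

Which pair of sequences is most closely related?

seq1–seq2: 4/28 differ, p = 0.143, d = 0.158.
seq1–seq3: 10/28 differ, p = 0.357, d = 0.485.
seq2–seq3: 7/28 differ, p = 0.250, d = 0.304.
The smallest distance is between seq1 and seq2.

seq1 and seq2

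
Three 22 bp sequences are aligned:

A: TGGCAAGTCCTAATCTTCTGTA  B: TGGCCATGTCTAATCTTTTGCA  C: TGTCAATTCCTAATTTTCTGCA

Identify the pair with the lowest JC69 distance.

A and C

A–B: 6/22 differ, p = 0.273, d = 0.339.
A–C: 4/22 differ, p = 0.182, d = 0.208.
B–C: 6/22 differ, p = 0.273, d = 0.339.
The smallest distance is between A and C.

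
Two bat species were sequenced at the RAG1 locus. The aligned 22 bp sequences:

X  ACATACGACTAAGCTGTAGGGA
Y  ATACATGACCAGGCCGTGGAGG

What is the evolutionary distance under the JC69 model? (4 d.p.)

The sequences differ at 9 of 22 sites (2, 4, 6, 10, 12, 15, 18, 20, 22), so p = 9/22 ≈ 0.409091.
d = −(3/4) ln(1 − 4p/3) = −0.75 ln(1 − 0.545455) = −0.75 ln(0.454545)
  = −0.75 × (-0.788458) = 0.591344 substitutions/site.

0.5913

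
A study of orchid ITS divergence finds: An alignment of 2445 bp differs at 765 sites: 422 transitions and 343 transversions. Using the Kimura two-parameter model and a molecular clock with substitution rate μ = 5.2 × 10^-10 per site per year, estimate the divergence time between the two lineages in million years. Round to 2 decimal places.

P = 422/2445 ≈ 0.172597 and Q = 343/2445 ≈ 0.140286.
Under the Kimura two-parameter model, d = −½ ln(1 − 2P − Q) − ¼ ln(1 − 2Q).
1 − 2P − Q = 0.51452, giving −½ ln(0.51452) = 0.332260.
1 − 2Q = 0.719428, giving −¼ ln(0.719428) = 0.082325.
d = 0.332260 + 0.082325 = 0.414585.
Under a molecular clock d = 2μt, so t = d/(2μ) = 0.414585 / (2 × 5.2 × 10^-10) = 398.64 million years.

398.64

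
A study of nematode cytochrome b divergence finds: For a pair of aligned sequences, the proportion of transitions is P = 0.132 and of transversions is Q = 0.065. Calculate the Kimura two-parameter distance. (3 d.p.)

Under the Kimura two-parameter model, d = −½ ln(1 − 2P − Q) − ¼ ln(1 − 2Q).
1 − 2P − Q = 0.671, giving −½ ln(0.671) = 0.199493.
1 − 2Q = 0.87, giving −¼ ln(0.87) = 0.034816.
d = 0.199493 + 0.034816 = 0.234309.

0.234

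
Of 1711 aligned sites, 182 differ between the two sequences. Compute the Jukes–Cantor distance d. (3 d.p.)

p = 182/1711 ≈ 0.106371.
d = −(3/4) ln(1 − 4p/3) = −0.75 ln(1 − 0.141828) = −0.75 ln(0.858172)
  = −0.75 × (-0.152951) = 0.114713 substitutions/site.

0.115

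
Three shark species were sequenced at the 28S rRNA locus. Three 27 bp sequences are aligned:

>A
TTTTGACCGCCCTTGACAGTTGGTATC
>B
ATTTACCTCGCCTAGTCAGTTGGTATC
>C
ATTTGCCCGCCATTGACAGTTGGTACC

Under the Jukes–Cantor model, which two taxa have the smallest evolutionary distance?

A–B: 8/27 differ, p = 0.296, d = 0.377.
A–C: 4/27 differ, p = 0.148, d = 0.165.
B–C: 8/27 differ, p = 0.296, d = 0.377.
The smallest distance is between A and C.

A and C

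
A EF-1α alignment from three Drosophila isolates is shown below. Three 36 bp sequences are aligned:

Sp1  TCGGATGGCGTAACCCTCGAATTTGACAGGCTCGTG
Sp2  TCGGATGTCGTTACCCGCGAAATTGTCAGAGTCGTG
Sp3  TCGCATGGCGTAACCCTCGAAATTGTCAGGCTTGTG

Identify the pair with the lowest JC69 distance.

Sp1 and Sp3

Sp1–Sp2: 7/36 differ, p = 0.194, d = 0.225.
Sp1–Sp3: 4/36 differ, p = 0.111, d = 0.120.
Sp2–Sp3: 7/36 differ, p = 0.194, d = 0.225.
The smallest distance is between Sp1 and Sp3.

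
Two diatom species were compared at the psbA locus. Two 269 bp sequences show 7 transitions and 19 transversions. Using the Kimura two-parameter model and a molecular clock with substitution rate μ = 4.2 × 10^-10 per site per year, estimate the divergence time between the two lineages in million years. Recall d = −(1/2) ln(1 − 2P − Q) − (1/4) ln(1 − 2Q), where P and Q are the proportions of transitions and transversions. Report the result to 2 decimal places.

P = 7/269 ≈ 0.026022 and Q = 19/269 ≈ 0.070632.
Under the Kimura two-parameter model, d = −½ ln(1 − 2P − Q) − ¼ ln(1 − 2Q).
1 − 2P − Q = 0.877324, giving −½ ln(0.877324) = 0.065439.
1 − 2Q = 0.858736, giving −¼ ln(0.858736) = 0.038073.
d = 0.065439 + 0.038073 = 0.103512.
Under a molecular clock d = 2μt, so t = d/(2μ) = 0.103512 / (2 × 4.2 × 10^-10) = 123.23 million years.

123.23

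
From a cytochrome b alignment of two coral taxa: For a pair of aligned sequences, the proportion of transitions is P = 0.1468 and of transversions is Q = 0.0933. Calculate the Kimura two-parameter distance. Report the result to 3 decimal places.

Under the Kimura two-parameter model, d = −½ ln(1 − 2P − Q) − ¼ ln(1 − 2Q).
1 − 2P − Q = 0.6131, giving −½ ln(0.6131) = 0.244614.
1 − 2Q = 0.8134, giving −¼ ln(0.8134) = 0.051633.
d = 0.244614 + 0.051633 = 0.296247.

0.296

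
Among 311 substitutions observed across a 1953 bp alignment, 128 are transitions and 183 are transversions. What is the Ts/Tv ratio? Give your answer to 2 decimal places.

0.70

R = 128/183 = 0.699453… ≈ 0.70 (to 2 d.p.).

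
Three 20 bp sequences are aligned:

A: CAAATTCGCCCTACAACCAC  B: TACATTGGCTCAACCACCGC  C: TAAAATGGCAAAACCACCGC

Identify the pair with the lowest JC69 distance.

A–B: 7/20 differ, p = 0.350, d = 0.471.
A–C: 8/20 differ, p = 0.400, d = 0.572.
B–C: 4/20 differ, p = 0.200, d = 0.233.
The smallest distance is between B and C.

B and C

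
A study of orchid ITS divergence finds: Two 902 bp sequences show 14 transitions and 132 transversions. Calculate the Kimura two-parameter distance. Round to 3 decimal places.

P = 14/902 ≈ 0.015521 and Q = 132/902 ≈ 0.146341.
Under the Kimura two-parameter model, d = −½ ln(1 − 2P − Q) − ¼ ln(1 − 2Q).
1 − 2P − Q = 0.822617, giving −½ ln(0.822617) = 0.097632.
1 − 2Q = 0.707318, giving −¼ ln(0.707318) = 0.086569.
d = 0.097632 + 0.086569 = 0.184201.

0.184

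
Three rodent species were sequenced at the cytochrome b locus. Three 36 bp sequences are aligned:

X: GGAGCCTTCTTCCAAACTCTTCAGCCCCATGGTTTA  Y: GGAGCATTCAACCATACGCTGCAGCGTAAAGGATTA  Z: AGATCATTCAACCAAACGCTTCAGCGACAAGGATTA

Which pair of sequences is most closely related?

Y and Z

X–Y: 11/36 differ, p = 0.306, d = 0.392.
X–Z: 10/36 differ, p = 0.278, d = 0.347.
Y–Z: 6/36 differ, p = 0.167, d = 0.188.
The smallest distance is between Y and Z.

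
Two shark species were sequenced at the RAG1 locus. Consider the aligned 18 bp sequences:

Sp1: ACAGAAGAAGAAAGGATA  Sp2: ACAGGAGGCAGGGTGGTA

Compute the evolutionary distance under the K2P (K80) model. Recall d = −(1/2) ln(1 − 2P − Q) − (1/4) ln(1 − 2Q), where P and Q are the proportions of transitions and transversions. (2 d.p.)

1.16

Of 18 sites, 7 differences are transitions and 2 are transversions, so P = 7/18 ≈ 0.388889 and Q = 2/18 ≈ 0.111111.
Under the Kimura two-parameter model, d = −½ ln(1 − 2P − Q) − ¼ ln(1 − 2Q).
1 − 2P − Q = 0.111111, giving −½ ln(0.111111) = 1.098613.
1 − 2Q = 0.777778, giving −¼ ln(0.777778) = 0.062829.
d = 1.098613 + 0.062829 = 1.161442.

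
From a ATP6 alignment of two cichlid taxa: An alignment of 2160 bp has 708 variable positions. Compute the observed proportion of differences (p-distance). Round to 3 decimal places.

p = 708/2160 = 0.327777… ≈ 0.328 (to 3 d.p.).

0.328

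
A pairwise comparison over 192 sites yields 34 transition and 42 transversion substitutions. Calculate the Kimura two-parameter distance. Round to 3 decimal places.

0.569

P = 34/192 ≈ 0.177083 and Q = 42/192 = 0.21875.
Under the Kimura two-parameter model, d = −½ ln(1 − 2P − Q) − ¼ ln(1 − 2Q).
1 − 2P − Q = 0.427084, giving −½ ln(0.427084) = 0.425387.
1 − 2Q = 0.5625, giving −¼ ln(0.5625) = 0.143841.
d = 0.425387 + 0.143841 = 0.569228.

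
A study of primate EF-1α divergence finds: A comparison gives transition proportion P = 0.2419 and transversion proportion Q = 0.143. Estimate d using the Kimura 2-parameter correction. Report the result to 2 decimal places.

0.58

Under the Kimura two-parameter model, d = −½ ln(1 − 2P − Q) − ¼ ln(1 − 2Q).
1 − 2P − Q = 0.3732, giving −½ ln(0.3732) = 0.492820.
1 − 2Q = 0.714, giving −¼ ln(0.714) = 0.084218.
d = 0.492820 + 0.084218 = 0.577038.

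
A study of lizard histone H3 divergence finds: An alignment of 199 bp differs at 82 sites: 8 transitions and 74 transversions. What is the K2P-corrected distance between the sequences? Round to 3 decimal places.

0.641

P = 8/199 ≈ 0.040201 and Q = 74/199 ≈ 0.371859.
Under the Kimura two-parameter model, d = −½ ln(1 − 2P − Q) − ¼ ln(1 − 2Q).
1 − 2P − Q = 0.547739, giving −½ ln(0.547739) = 0.300978.
1 − 2Q = 0.256282, giving −¼ ln(0.256282) = 0.340369.
d = 0.300978 + 0.340369 = 0.641347.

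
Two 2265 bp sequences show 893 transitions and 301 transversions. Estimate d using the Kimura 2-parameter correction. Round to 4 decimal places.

P = 893/2265 ≈ 0.39426 and Q = 301/2265 ≈ 0.132892.
Under the Kimura two-parameter model, d = −½ ln(1 − 2P − Q) − ¼ ln(1 − 2Q).
1 − 2P − Q = 0.078588, giving −½ ln(0.078588) = 1.271768.
1 − 2Q = 0.734216, giving −¼ ln(0.734216) = 0.077238.
d = 1.271768 + 0.077238 = 1.349006.

1.3490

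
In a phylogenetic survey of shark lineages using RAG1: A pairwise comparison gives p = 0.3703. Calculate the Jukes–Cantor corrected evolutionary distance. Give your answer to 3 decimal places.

d = −(3/4) ln(1 − 4p/3) = −0.75 ln(1 − 0.493733) = −0.75 ln(0.506267)
  = −0.75 × (-0.680691) = 0.510518 substitutions/site.

0.511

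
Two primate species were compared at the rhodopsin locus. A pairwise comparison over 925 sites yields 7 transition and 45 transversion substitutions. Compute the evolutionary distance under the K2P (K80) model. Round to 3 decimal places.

P = 7/925 ≈ 0.007568 and Q = 45/925 ≈ 0.048649.
Under the Kimura two-parameter model, d = −½ ln(1 − 2P − Q) − ¼ ln(1 − 2Q).
1 − 2P − Q = 0.936215, giving −½ ln(0.936215) = 0.032955.
1 − 2Q = 0.902702, giving −¼ ln(0.902702) = 0.025591.
d = 0.032955 + 0.025591 = 0.058546.

0.059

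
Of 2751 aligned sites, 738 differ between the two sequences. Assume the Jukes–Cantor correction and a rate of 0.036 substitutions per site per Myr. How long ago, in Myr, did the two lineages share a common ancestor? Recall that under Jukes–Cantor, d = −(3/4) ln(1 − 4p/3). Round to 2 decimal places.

p = 738/2751 ≈ 0.268266.
d = −(3/4) ln(1 − 4p/3) = −0.75 ln(1 − 0.357688) = −0.75 ln(0.642312)
  = −0.75 × (-0.442681) = 0.332011 substitutions/site.
Under a molecular clock d = 2μt, so t = d/(2μ) = 0.332011 / (2 × 0.036) = 4.61 Myr.

4.61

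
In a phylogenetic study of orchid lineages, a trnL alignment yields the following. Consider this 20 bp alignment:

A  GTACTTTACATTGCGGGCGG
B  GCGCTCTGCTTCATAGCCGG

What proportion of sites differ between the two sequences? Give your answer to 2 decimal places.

0.50

The sequences differ at 10 of 20 positions (sites 2, 3, 6, 8, 10, 12, 13, 14, 15, 17).
p = 10/20 = 0.50.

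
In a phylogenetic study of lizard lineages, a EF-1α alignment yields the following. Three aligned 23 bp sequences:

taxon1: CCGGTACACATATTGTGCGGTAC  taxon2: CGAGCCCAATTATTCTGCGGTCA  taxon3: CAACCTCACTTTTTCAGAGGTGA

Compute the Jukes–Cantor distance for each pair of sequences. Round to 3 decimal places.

taxon1–taxon2: 9/23 sites differ → p ≈ 0.391304, d = −0.75 ln(1 − 0.521739) = 0.553199 ≈ 0.553.
taxon1–taxon3: 12/23 sites differ → p ≈ 0.521739, d = −0.75 ln(1 − 0.695652) = 0.892188 ≈ 0.892.
taxon2–taxon3: 8/23 sites differ → p ≈ 0.347826, d = −0.75 ln(1 − 0.463768) = 0.467391 ≈ 0.467.

d(taxon1,taxon2) = 0.553, d(taxon1,taxon3) = 0.892, d(taxon2,taxon3) = 0.467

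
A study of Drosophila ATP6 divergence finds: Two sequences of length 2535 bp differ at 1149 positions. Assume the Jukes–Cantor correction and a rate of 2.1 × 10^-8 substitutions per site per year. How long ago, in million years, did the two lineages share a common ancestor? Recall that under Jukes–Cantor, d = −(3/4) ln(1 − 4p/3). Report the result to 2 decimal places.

16.56

p = 1149/2535 ≈ 0.453254.
d = −(3/4) ln(1 − 4p/3) = −0.75 ln(1 − 0.604339) = −0.75 ln(0.395661)
  = −0.75 × (-0.927197) = 0.695398 substitutions/site.
Under a molecular clock d = 2μt, so t = d/(2μ) = 0.695398 / (2 × 2.1 × 10^-8) = 16.56 million years.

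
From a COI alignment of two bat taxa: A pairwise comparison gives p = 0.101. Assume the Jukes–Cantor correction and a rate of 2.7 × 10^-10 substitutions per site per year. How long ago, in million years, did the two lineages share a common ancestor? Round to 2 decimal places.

d = −(3/4) ln(1 − 4p/3) = −0.75 ln(1 − 0.134667) = −0.75 ln(0.865333)
  = −0.75 × (-0.144641) = 0.108481 substitutions/site.
Under a molecular clock d = 2μt, so t = d/(2μ) = 0.108481 / (2 × 2.7 × 10^-10) = 200.89 million years.

200.89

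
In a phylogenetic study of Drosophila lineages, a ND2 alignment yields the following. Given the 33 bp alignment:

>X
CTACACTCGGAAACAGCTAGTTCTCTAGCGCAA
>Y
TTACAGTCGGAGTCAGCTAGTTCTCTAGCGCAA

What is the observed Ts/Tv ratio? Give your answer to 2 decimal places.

Transitions are A↔G and C↔T; transversions are all other mismatches.
Transitions: 2. Transversions: 2.
R = 2/2 = 1.00.

1.00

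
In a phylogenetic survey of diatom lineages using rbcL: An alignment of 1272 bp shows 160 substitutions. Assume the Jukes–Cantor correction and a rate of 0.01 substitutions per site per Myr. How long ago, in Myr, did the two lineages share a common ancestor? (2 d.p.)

p = 160/1272 ≈ 0.125786.
d = −(3/4) ln(1 − 4p/3) = −0.75 ln(1 − 0.167715) = −0.75 ln(0.832285)
  = −0.75 × (-0.183580) = 0.137685 substitutions/site.
Under a molecular clock d = 2μt, so t = d/(2μ) = 0.137685 / (2 × 0.01) = 6.88 Myr.

6.88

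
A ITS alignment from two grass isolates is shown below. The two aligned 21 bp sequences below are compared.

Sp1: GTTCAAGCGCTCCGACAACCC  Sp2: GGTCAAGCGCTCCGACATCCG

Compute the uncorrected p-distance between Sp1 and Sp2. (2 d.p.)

The sequences differ at 3 of 21 positions (sites 2, 18, 21).
p = 3/21 = 0.142857… ≈ 0.14 (to 2 d.p.).

0.14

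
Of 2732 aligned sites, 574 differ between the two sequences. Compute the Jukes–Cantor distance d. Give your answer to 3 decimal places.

0.247

p = 574/2732 ≈ 0.210102.
d = −(3/4) ln(1 − 4p/3) = −0.75 ln(1 − 0.280136) = −0.75 ln(0.719864)
  = −0.75 × (-0.328693) = 0.246520 substitutions/site.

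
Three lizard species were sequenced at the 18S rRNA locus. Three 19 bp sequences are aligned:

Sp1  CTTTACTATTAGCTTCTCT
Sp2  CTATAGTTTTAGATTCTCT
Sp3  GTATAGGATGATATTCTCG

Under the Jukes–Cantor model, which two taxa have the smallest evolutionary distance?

Sp1 and Sp2

Sp1–Sp2: 4/19 differ, p = 0.211, d = 0.247.
Sp1–Sp3: 8/19 differ, p = 0.421, d = 0.618.
Sp2–Sp3: 6/19 differ, p = 0.316, d = 0.410.
The smallest distance is between Sp1 and Sp2.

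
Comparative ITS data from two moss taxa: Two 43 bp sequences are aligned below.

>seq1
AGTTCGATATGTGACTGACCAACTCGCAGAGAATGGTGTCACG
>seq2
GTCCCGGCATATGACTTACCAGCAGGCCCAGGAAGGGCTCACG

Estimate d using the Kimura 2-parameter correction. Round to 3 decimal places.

0.571

Of 43 sites, 8 differences are transitions and 9 are transversions, so P = 8/43 ≈ 0.186047 and Q = 9/43 ≈ 0.209302.
Under the Kimura two-parameter model, d = −½ ln(1 − 2P − Q) − ¼ ln(1 − 2Q).
1 − 2P − Q = 0.418604, giving −½ ln(0.418604) = 0.435415.
1 − 2Q = 0.581396, giving −¼ ln(0.581396) = 0.135581.
d = 0.435415 + 0.135581 = 0.570996.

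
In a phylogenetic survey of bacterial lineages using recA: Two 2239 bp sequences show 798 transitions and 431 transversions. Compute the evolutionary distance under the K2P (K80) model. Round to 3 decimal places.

P = 798/2239 ≈ 0.356409 and Q = 431/2239 ≈ 0.192497.
Under the Kimura two-parameter model, d = −½ ln(1 − 2P − Q) − ¼ ln(1 − 2Q).
1 − 2P − Q = 0.094685, giving −½ ln(0.094685) = 1.178600.
1 − 2Q = 0.615006, giving −¼ ln(0.615006) = 0.121531.
d = 1.178600 + 0.121531 = 1.300131.

1.300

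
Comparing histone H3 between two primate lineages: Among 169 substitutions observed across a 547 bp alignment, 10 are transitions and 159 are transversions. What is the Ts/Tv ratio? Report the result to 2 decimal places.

R = 10/159 = 0.062893… ≈ 0.06 (to 2 d.p.).

0.06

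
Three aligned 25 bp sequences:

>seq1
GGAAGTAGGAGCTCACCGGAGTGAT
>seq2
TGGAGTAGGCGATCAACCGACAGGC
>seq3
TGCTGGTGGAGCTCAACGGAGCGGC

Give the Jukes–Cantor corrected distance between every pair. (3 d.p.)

d(seq1,seq2) = 0.572, d(seq1,seq3) = 0.490, d(seq2,seq3) = 0.490

seq1–seq2: 10/25 sites differ → p = 0.4, d = −0.75 ln(1 − 0.533333) = 0.571605 ≈ 0.572.
seq1–seq3: 9/25 sites differ → p = 0.36, d = −0.75 ln(1 − 0.48) = 0.490445 ≈ 0.490.
seq2–seq3: 9/25 sites differ → p = 0.36, d = −0.75 ln(1 − 0.48) = 0.490445 ≈ 0.490.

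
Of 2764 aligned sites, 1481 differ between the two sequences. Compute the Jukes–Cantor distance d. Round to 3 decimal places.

p = 1481/2764 ≈ 0.535818.
d = −(3/4) ln(1 − 4p/3) = −0.75 ln(1 − 0.714424) = −0.75 ln(0.285576)
  = −0.75 × (-1.253247) = 0.939935 substitutions/site.

0.940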